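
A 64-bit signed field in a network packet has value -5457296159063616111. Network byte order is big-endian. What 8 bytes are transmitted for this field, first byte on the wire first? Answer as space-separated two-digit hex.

B4 43 CA 0E AC E8 D5 91

Two's complement of -5457296159063616111 in 64 bits: 5457296159063616111 = 0x4BBC35F153172A6F; invert → 0xB443CA0EACE8D590; add 1 → 0xB443CA0EACE8D591.
Split into bytes (most-significant first): B4 43 CA 0E AC E8 D5 91.
Big-endian: lowest address holds the most-significant byte.
So the memory order matches the most-significant-first order: B4 43 CA 0E AC E8 D5 91.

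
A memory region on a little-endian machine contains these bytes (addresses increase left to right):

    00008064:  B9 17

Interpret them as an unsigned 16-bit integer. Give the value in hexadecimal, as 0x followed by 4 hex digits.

0x17B9

Little-endian: lowest address holds the least-significant byte.
Reassemble most-significant byte first: 17 B9 → 0x17B9.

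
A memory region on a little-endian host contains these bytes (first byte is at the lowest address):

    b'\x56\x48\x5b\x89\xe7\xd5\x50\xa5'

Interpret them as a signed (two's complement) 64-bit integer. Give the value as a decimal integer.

In little-endian order the low byte comes first in memory.
Reassemble most-significant byte first: A5 50 D5 E7 89 5B 48 56 → 0xA550D5E7895B4856.
Top bit is set, so as a signed 64-bit value this is 0xA550D5E7895B4856 − 2^64 = -6534487868895967146.

-6534487868895967146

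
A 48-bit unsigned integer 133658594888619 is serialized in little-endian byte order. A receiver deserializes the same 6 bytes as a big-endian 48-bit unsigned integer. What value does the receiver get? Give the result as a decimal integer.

133658594888619 in 48-bit hexadecimal is 0x798FD111CBAB.
Stored little-endian, the bytes at ascending addresses are AB CB 11 D1 8F 79.
Read back as big-endian, the last byte is least significant, giving 0xABCB11D18F79.
0xABCB11D18F79 = 188888665657209.

188888665657209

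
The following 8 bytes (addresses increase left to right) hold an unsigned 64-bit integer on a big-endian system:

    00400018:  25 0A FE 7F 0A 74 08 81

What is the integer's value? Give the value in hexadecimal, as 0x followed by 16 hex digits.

Big-endian: lowest address holds the most-significant byte.
The bytes are already most-significant first: 0x250AFE7F0A740881.

0x250AFE7F0A740881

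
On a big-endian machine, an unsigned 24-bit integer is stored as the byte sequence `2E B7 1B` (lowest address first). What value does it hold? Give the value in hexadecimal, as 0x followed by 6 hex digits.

Big-endian stores the most-significant byte at the lowest address.
The bytes are already most-significant first: 0x2EB71B.

0x2EB71B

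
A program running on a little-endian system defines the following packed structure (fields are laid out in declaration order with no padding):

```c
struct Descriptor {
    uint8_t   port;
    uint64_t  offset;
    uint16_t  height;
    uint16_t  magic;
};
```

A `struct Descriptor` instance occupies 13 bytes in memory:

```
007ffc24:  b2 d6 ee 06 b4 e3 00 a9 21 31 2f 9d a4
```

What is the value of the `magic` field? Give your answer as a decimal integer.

42141

`magic` follows `port` (1 B), `offset` (8 B), `height` (2 B), so it starts at offset 1 + 8 + 2 = 11 and occupies 2 bytes.
Bytes at offsets 11..12: 9D A4.
In little-endian order the low byte comes first in memory.
Reassemble most-significant byte first: A4 9D → 0xA49D.
0xA49D = 42141.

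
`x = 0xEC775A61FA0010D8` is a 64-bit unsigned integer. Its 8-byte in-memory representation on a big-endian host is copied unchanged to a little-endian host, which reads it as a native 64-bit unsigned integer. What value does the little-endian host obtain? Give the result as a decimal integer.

15568944987194947564

Stored big-endian, the bytes at ascending addresses are EC 77 5A 61 FA 00 10 D8.
Read back as little-endian, the first byte is least significant, giving 0xD81000FA615A77EC.
0xD81000FA615A77EC = 15568944987194947564.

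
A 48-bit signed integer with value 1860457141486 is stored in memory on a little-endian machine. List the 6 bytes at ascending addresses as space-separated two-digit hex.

1860457141486 in hexadecimal, padded to 48 bits, is 0x01B12BE314EE.
Split into bytes (most-significant first): 01 B1 2B E3 14 EE.
Little-endian stores the least-significant byte at the lowest address.
So at ascending addresses the bytes are EE 14 E3 2B B1 01.

EE 14 E3 2B B1 01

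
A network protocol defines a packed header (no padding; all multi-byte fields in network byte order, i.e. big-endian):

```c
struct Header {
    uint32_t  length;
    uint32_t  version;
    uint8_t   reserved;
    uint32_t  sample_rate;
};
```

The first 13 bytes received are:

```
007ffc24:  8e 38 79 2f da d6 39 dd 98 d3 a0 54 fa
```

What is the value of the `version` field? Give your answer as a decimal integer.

`version` follows `length` (4 bytes), so it starts at byte offset 4 and occupies 4 bytes.
Bytes at offsets 4..7: DA D6 39 DD.
Big-endian: lowest address holds the most-significant byte.
The bytes are already most-significant first: 0xDAD639DD.
0xDAD639DD = 3671472605.

3671472605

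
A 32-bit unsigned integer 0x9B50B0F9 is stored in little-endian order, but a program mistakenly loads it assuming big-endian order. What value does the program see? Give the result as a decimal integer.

Stored little-endian, the bytes at ascending addresses are F9 B0 50 9B.
Read back as big-endian, the last byte is least significant, giving 0xF9B0509B.
0xF9B0509B = 4189081755.

4189081755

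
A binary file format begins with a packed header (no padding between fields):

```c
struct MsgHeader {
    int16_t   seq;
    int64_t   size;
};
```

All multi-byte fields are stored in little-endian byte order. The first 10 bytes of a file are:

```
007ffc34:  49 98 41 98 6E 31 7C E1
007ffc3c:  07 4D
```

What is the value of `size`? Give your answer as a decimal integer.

`size` follows `seq` (2 bytes), so it starts at byte offset 2 and occupies 8 bytes.
Bytes at offsets 2..9: 41 98 6E 31 7C E1 07 4D.
Little-endian: lowest address holds the least-significant byte.
Reassemble most-significant byte first: 4D 07 E1 7C 31 6E 98 41 → 0x4D07E17C316E9841.
0x4D07E17C316E9841 = 5550652989278951489.

5550652989278951489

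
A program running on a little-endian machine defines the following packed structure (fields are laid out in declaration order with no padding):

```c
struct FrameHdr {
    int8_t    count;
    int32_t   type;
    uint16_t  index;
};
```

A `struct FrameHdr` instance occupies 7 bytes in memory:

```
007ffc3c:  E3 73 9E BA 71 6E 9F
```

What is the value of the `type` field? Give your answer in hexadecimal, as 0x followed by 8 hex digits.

`type` follows `count` (1 byte), so it starts at byte offset 1 and occupies 4 bytes.
Bytes at offsets 1..4: 73 9E BA 71.
Little-endian stores the least-significant byte at the lowest address.
Reassemble most-significant byte first: 71 BA 9E 73 → 0x71BA9E73.

0x71BA9E73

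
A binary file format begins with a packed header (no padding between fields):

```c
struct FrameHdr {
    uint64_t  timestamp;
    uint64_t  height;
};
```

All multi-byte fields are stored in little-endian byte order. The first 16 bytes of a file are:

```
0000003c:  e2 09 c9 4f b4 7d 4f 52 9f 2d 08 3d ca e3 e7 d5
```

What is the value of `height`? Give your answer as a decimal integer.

`height` follows `timestamp` (8 bytes), so it starts at byte offset 8 and occupies 8 bytes.
Bytes at offsets 8..15: 9F 2D 08 3D CA E3 E7 D5.
Little-endian stores the least-significant byte at the lowest address.
Reassemble most-significant byte first: D5 E7 E3 CA 3D 08 2D 9F → 0xD5E7E3CA3D082D9F.
0xD5E7E3CA3D082D9F = 15413538707445656991.

15413538707445656991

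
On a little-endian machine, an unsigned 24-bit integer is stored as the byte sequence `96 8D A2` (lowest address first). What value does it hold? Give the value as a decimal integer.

10653078

Little-endian: lowest address holds the least-significant byte.
Reassemble most-significant byte first: A2 8D 96 → 0xA28D96.
0xA28D96 = 10653078.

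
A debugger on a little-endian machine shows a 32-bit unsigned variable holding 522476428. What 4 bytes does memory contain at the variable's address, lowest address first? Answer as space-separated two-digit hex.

8C 5B 24 1F

522476428 in hexadecimal, padded to 32 bits, is 0x1F245B8C.
Split into bytes (most-significant first): 1F 24 5B 8C.
In little-endian order the low byte comes first in memory.
So at ascending addresses the bytes are 8C 5B 24 1F.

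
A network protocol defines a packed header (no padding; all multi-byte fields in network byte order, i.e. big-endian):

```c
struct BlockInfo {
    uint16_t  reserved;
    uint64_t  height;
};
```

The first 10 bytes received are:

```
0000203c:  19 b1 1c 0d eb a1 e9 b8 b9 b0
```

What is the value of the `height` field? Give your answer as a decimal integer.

2021530888402680240

`height` follows `reserved` (2 bytes), so it starts at byte offset 2 and occupies 8 bytes.
Bytes at offsets 2..9: 1C 0D EB A1 E9 B8 B9 B0.
Big-endian stores the most-significant byte at the lowest address.
The bytes are already most-significant first: 0x1C0DEBA1E9B8B9B0.
0x1C0DEBA1E9B8B9B0 = 2021530888402680240.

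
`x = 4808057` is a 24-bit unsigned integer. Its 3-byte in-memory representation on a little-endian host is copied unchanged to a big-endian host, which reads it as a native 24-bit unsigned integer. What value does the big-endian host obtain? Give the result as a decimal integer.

7953737

4808057 in 24-bit hexadecimal is 0x495D79.
Stored little-endian, the bytes at ascending addresses are 79 5D 49.
Read back as big-endian, the last byte is least significant, giving 0x795D49.
0x795D49 = 7953737.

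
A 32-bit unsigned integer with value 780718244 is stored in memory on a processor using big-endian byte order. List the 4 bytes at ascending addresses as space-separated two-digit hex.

2E 88 D0 A4

780718244 in hexadecimal, padded to 32 bits, is 0x2E88D0A4.
Split into bytes (most-significant first): 2E 88 D0 A4.
Big-endian: lowest address holds the most-significant byte.
So the memory order matches the most-significant-first order: 2E 88 D0 A4.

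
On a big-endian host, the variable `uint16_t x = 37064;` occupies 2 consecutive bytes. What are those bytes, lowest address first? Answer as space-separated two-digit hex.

37064 in hexadecimal, padded to 16 bits, is 0x90C8.
Split into bytes (most-significant first): 90 C8.
Big-endian: lowest address holds the most-significant byte.
So the memory order matches the most-significant-first order: 90 C8.

90 C8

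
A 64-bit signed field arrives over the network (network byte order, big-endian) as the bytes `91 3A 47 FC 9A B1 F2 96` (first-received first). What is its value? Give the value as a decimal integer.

In big-endian order the high byte comes first in memory.
The bytes are already most-significant first: 0x913A47FC9AB1F296.
Top bit is set, so as a signed 64-bit value this is 0x913A47FC9AB1F296 − 2^64 = -7981988239308098922.

-7981988239308098922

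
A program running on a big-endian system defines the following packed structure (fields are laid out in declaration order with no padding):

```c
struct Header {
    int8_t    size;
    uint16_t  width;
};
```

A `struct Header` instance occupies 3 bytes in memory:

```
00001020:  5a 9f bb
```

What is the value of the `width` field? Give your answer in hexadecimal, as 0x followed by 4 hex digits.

0x9FBB

`width` follows `size` (1 byte), so it starts at byte offset 1 and occupies 2 bytes.
Bytes at offsets 1..2: 9F BB.
Big-endian stores the most-significant byte at the lowest address.
The bytes are already most-significant first: 0x9FBB.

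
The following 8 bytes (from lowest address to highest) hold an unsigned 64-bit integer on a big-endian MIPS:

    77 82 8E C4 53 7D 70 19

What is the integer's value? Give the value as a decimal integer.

8611602411351273497

In big-endian order the high byte comes first in memory.
The bytes are already most-significant first: 0x77828EC4537D7019.
0x77828EC4537D7019 = 8611602411351273497.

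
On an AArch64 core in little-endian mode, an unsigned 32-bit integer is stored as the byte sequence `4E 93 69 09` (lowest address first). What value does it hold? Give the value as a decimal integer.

157913934

In little-endian order the low byte comes first in memory.
Reassemble most-significant byte first: 09 69 93 4E → 0x0969934E.
0x0969934E = 157913934.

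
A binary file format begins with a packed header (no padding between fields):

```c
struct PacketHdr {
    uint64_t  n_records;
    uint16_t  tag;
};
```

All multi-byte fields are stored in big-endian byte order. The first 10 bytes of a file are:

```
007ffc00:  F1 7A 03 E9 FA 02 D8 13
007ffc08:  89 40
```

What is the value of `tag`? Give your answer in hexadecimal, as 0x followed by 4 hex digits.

`tag` follows `n_records` (8 bytes), so it starts at byte offset 8 and occupies 2 bytes.
Bytes at offsets 8..9: 89 40.
In big-endian order the high byte comes first in memory.
The bytes are already most-significant first: 0x8940.

0x8940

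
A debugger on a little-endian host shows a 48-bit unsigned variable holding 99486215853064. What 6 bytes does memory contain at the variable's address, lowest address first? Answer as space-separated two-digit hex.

99486215853064 in hexadecimal, padded to 48 bits, is 0x5A7B708E5408.
Split into bytes (most-significant first): 5A 7B 70 8E 54 08.
Little-endian stores the least-significant byte at the lowest address.
So at ascending addresses the bytes are 08 54 8E 70 7B 5A.

08 54 8E 70 7B 5A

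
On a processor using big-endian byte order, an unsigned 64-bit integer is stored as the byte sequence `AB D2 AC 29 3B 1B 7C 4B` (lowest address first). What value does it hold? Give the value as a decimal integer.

In big-endian order the high byte comes first in memory.
The bytes are already most-significant first: 0xABD2AC293B1B7C4B.
0xABD2AC293B1B7C4B = 12381147618680208459.

12381147618680208459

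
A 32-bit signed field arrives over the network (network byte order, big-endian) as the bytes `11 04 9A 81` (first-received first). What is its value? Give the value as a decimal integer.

Big-endian: lowest address holds the most-significant byte.
The bytes are already most-significant first: 0x11049A81.
0x11049A81 = 285514369.

285514369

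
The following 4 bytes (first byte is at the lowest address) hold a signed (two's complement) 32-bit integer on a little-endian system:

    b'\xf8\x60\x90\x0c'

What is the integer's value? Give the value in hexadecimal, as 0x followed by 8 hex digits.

Little-endian stores the least-significant byte at the lowest address.
Reassemble most-significant byte first: 0C 90 60 F8 → 0x0C9060F8.

0x0C9060F8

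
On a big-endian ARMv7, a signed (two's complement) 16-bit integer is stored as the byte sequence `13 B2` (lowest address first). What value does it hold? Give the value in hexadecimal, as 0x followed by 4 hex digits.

0x13B2

Big-endian stores the most-significant byte at the lowest address.
The bytes are already most-significant first: 0x13B2.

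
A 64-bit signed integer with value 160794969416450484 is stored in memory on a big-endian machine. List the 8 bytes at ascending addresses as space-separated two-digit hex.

160794969416450484 in hexadecimal, padded to 64 bits, is 0x023B422C39BCC1B4.
Split into bytes (most-significant first): 02 3B 42 2C 39 BC C1 B4.
In big-endian order the high byte comes first in memory.
So the memory order matches the most-significant-first order: 02 3B 42 2C 39 BC C1 B4.

02 3B 42 2C 39 BC C1 B4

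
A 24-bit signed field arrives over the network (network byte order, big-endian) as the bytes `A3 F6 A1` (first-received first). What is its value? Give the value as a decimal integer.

-6031711

Big-endian stores the most-significant byte at the lowest address.
The bytes are already most-significant first: 0xA3F6A1.
Top bit is set, so as a signed 24-bit value this is 0xA3F6A1 − 2^24 = -6031711.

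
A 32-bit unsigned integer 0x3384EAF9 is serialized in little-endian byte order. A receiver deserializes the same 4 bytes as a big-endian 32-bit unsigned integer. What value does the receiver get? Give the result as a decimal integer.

4192896051

Stored little-endian, the bytes at ascending addresses are F9 EA 84 33.
Read back as big-endian, the last byte is least significant, giving 0xF9EA8433.
0xF9EA8433 = 4192896051.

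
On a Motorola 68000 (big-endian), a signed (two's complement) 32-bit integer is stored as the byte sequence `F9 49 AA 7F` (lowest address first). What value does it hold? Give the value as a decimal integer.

In big-endian order the high byte comes first in memory.
The bytes are already most-significant first: 0xF949AA7F.
Top bit is set, so as a signed 32-bit value this is 0xF949AA7F − 2^32 = -112612737.

-112612737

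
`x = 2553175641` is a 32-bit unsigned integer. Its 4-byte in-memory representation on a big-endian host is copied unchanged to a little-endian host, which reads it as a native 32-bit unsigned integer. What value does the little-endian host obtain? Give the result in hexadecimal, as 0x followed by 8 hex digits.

0x595E2E98

2553175641 in 32-bit hexadecimal is 0x982E5E59.
Stored big-endian, the bytes at ascending addresses are 98 2E 5E 59.
Read back as little-endian, the first byte is least significant, giving 0x595E2E98.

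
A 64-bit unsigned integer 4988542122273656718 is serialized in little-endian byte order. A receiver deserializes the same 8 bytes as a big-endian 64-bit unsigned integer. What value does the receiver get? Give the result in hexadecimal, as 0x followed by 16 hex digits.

0x8ECF3139A1DC3A45

4988542122273656718 in 64-bit hexadecimal is 0x453ADCA13931CF8E.
Stored little-endian, the bytes at ascending addresses are 8E CF 31 39 A1 DC 3A 45.
Read back as big-endian, the last byte is least significant, giving 0x8ECF3139A1DC3A45.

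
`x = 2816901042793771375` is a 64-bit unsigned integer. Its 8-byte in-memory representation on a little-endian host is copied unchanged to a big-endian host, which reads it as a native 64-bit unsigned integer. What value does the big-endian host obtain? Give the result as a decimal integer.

2816901042793771375 in 64-bit hexadecimal is 0x2717A492E726716F.
Stored little-endian, the bytes at ascending addresses are 6F 71 26 E7 92 A4 17 27.
Read back as big-endian, the last byte is least significant, giving 0x6F7126E792A41727.
0x6F7126E792A41727 = 8030242386617833255.

8030242386617833255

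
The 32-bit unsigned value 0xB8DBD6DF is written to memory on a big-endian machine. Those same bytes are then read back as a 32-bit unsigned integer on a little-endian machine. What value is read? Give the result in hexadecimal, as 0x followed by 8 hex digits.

0xDFD6DBB8

Stored big-endian, the bytes at ascending addresses are B8 DB D6 DF.
Read back as little-endian, the first byte is least significant, giving 0xDFD6DBB8.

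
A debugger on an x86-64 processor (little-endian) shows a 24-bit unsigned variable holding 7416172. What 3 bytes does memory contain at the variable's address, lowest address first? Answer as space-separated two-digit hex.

6C 29 71

7416172 in hexadecimal, padded to 24 bits, is 0x71296C.
Split into bytes (most-significant first): 71 29 6C.
Little-endian stores the least-significant byte at the lowest address.
So at ascending addresses the bytes are 6C 29 71.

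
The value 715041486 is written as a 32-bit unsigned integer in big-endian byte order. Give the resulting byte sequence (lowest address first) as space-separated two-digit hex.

715041486 in hexadecimal, padded to 32 bits, is 0x2A9EAACE.
Split into bytes (most-significant first): 2A 9E AA CE.
Big-endian: lowest address holds the most-significant byte.
So the memory order matches the most-significant-first order: 2A 9E AA CE.

2A 9E AA CE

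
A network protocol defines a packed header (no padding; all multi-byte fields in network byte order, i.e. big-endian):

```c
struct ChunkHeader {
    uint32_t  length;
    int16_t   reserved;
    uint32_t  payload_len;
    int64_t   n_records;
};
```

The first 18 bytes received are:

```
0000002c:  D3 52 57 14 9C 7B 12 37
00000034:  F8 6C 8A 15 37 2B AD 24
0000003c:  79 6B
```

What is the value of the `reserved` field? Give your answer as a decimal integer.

`reserved` follows `length` (4 bytes), so it starts at byte offset 4 and occupies 2 bytes.
Bytes at offsets 4..5: 9C 7B.
In big-endian order the high byte comes first in memory.
The bytes are already most-significant first: 0x9C7B.
Top bit is set, so as a signed 16-bit value this is 0x9C7B − 2^16 = -25477.

-25477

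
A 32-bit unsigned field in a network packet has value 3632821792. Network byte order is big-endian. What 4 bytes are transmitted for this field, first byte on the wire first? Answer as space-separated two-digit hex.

D8 88 76 20

3632821792 in hexadecimal, padded to 32 bits, is 0xD8887620.
Split into bytes (most-significant first): D8 88 76 20.
Big-endian: lowest address holds the most-significant byte.
So the memory order matches the most-significant-first order: D8 88 76 20.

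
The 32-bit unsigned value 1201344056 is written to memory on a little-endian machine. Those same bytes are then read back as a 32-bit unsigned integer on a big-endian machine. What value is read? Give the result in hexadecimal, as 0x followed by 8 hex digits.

1201344056 in 32-bit hexadecimal is 0x479B0E38.
Stored little-endian, the bytes at ascending addresses are 38 0E 9B 47.
Read back as big-endian, the last byte is least significant, giving 0x380E9B47.

0x380E9B47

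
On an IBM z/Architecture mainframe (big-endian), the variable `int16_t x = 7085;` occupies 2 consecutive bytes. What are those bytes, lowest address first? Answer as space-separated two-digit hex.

7085 in hexadecimal, padded to 16 bits, is 0x1BAD.
Split into bytes (most-significant first): 1B AD.
Big-endian: lowest address holds the most-significant byte.
So the memory order matches the most-significant-first order: 1B AD.

1B AD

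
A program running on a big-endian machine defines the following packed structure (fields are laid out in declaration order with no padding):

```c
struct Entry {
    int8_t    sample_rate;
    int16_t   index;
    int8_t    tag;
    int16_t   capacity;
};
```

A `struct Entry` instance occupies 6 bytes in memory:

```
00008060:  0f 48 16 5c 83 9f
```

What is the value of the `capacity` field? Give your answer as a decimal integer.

`capacity` follows `sample_rate` (1 B), `index` (2 B), `tag` (1 B), so it starts at offset 1 + 2 + 1 = 4 and occupies 2 bytes.
Bytes at offsets 4..5: 83 9F.
Big-endian: lowest address holds the most-significant byte.
The bytes are already most-significant first: 0x839F.
Top bit is set, so as a signed 16-bit value this is 0x839F − 2^16 = -31841.

-31841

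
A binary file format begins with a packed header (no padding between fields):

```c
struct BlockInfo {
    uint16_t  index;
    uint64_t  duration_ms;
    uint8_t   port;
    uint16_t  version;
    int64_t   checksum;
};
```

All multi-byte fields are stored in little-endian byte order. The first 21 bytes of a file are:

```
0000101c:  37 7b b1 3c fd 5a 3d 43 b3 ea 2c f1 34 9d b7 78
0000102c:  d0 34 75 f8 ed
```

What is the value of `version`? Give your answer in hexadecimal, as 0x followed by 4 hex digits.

0x34F1

`version` follows `index` (2 B), `duration_ms` (8 B), `port` (1 B), so it starts at offset 2 + 8 + 1 = 11 and occupies 2 bytes.
Bytes at offsets 11..12: F1 34.
In little-endian order the low byte comes first in memory.
Reassemble most-significant byte first: 34 F1 → 0x34F1.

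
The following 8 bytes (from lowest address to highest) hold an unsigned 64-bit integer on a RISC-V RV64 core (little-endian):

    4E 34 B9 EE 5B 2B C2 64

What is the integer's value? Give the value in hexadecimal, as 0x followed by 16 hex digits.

Little-endian stores the least-significant byte at the lowest address.
Reassemble most-significant byte first: 64 C2 2B 5B EE B9 34 4E → 0x64C22B5BEEB9344E.

0x64C22B5BEEB9344E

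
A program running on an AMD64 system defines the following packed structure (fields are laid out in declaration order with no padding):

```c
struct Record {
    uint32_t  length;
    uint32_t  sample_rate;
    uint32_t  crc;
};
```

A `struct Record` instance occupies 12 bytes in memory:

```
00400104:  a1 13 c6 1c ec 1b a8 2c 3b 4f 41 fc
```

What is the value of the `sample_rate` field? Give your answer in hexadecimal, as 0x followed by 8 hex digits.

0x2CA81BEC

`sample_rate` follows `length` (4 bytes), so it starts at byte offset 4 and occupies 4 bytes.
Bytes at offsets 4..7: EC 1B A8 2C.
Little-endian stores the least-significant byte at the lowest address.
Reassemble most-significant byte first: 2C A8 1B EC → 0x2CA81BEC.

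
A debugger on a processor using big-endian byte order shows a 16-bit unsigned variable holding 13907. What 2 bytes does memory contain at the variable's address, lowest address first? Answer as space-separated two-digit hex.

13907 in hexadecimal, padded to 16 bits, is 0x3653.
Split into bytes (most-significant first): 36 53.
In big-endian order the high byte comes first in memory.
So the memory order matches the most-significant-first order: 36 53.

36 53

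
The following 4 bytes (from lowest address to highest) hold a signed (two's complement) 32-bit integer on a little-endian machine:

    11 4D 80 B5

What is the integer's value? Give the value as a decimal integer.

Little-endian: lowest address holds the least-significant byte.
Reassemble most-significant byte first: B5 80 4D 11 → 0xB5804D11.
Top bit is set, so as a signed 32-bit value this is 0xB5804D11 − 2^32 = -1249882863.

-1249882863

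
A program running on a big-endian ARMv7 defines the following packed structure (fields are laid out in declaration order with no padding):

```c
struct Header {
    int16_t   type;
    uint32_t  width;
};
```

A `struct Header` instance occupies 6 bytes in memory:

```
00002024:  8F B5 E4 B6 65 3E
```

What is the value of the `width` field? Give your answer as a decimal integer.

`width` follows `type` (2 bytes), so it starts at byte offset 2 and occupies 4 bytes.
Bytes at offsets 2..5: E4 B6 65 3E.
Big-endian stores the most-significant byte at the lowest address.
The bytes are already most-significant first: 0xE4B6653E.
0xE4B6653E = 3837158718.

3837158718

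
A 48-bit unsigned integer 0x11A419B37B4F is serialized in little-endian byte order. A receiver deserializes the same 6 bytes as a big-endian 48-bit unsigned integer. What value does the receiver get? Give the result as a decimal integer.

87392704373777

Stored little-endian, the bytes at ascending addresses are 4F 7B B3 19 A4 11.
Read back as big-endian, the last byte is least significant, giving 0x4F7BB319A411.
0x4F7BB319A411 = 87392704373777.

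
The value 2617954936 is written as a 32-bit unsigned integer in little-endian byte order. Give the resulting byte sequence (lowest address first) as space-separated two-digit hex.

2617954936 in hexadecimal, padded to 32 bits, is 0x9C0AD278.
Split into bytes (most-significant first): 9C 0A D2 78.
In little-endian order the low byte comes first in memory.
So at ascending addresses the bytes are 78 D2 0A 9C.

78 D2 0A 9C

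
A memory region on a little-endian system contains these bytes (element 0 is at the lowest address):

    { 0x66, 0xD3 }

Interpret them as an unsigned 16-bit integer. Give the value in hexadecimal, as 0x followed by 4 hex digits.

0xD366

Little-endian: lowest address holds the least-significant byte.
Reassemble most-significant byte first: D3 66 → 0xD366.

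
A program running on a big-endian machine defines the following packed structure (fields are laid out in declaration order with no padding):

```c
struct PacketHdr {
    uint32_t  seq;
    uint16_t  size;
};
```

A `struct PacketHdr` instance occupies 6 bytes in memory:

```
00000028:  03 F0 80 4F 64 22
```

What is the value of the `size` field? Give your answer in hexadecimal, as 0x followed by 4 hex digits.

0x6422

`size` follows `seq` (4 bytes), so it starts at byte offset 4 and occupies 2 bytes.
Bytes at offsets 4..5: 64 22.
Big-endian stores the most-significant byte at the lowest address.
The bytes are already most-significant first: 0x6422.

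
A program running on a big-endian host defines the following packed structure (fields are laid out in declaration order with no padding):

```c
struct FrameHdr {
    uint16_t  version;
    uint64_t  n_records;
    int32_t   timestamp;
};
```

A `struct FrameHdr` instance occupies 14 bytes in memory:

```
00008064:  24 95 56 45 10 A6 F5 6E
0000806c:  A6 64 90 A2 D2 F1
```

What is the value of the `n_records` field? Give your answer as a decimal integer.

6216393169923122788

`n_records` follows `version` (2 bytes), so it starts at byte offset 2 and occupies 8 bytes.
Bytes at offsets 2..9: 56 45 10 A6 F5 6E A6 64.
Big-endian: lowest address holds the most-significant byte.
The bytes are already most-significant first: 0x564510A6F56EA664.
0x564510A6F56EA664 = 6216393169923122788.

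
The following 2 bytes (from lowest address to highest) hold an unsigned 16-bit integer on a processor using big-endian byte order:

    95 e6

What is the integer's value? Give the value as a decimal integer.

Big-endian: lowest address holds the most-significant byte.
The bytes are already most-significant first: 0x95E6.
0x95E6 = 38374.

38374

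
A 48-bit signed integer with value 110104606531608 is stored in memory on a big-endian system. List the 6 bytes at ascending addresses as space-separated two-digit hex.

110104606531608 in hexadecimal, padded to 48 bits, is 0x6423B9F5E018.
Split into bytes (most-significant first): 64 23 B9 F5 E0 18.
Big-endian stores the most-significant byte at the lowest address.
So the memory order matches the most-significant-first order: 64 23 B9 F5 E0 18.

64 23 B9 F5 E0 18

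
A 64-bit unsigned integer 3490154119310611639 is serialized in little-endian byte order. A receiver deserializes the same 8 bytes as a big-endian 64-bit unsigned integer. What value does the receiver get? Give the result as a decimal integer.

13192415553547169584

3490154119310611639 in 64-bit hexadecimal is 0x306F84AE0CE014B7.
Stored little-endian, the bytes at ascending addresses are B7 14 E0 0C AE 84 6F 30.
Read back as big-endian, the last byte is least significant, giving 0xB714E00CAE846F30.
0xB714E00CAE846F30 = 13192415553547169584.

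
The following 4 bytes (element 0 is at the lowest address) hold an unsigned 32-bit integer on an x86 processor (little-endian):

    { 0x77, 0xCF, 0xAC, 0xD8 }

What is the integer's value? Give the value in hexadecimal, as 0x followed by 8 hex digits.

0xD8ACCF77

In little-endian order the low byte comes first in memory.
Reassemble most-significant byte first: D8 AC CF 77 → 0xD8ACCF77.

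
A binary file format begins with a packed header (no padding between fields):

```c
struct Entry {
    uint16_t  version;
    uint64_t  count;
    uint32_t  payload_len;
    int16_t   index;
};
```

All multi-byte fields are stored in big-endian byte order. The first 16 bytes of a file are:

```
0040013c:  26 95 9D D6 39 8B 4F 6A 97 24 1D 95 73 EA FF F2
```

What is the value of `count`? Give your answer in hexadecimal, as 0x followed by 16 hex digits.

`count` follows `version` (2 bytes), so it starts at byte offset 2 and occupies 8 bytes.
Bytes at offsets 2..9: 9D D6 39 8B 4F 6A 97 24.
Big-endian stores the most-significant byte at the lowest address.
The bytes are already most-significant first: 0x9DD6398B4F6A9724.

0x9DD6398B4F6A9724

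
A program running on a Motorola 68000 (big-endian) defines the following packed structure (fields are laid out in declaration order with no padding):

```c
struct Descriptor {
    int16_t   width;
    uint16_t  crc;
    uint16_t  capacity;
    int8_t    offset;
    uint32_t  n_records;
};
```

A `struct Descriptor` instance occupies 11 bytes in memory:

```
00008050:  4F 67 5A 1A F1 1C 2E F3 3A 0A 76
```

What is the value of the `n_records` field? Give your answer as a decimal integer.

`n_records` follows `width` (2 B), `crc` (2 B), `capacity` (2 B), `offset` (1 B), so it starts at offset 2 + 2 + 2 + 1 = 7 and occupies 4 bytes.
Bytes at offsets 7..10: F3 3A 0A 76.
Big-endian stores the most-significant byte at the lowest address.
The bytes are already most-significant first: 0xF33A0A76.
0xF33A0A76 = 4080667254.

4080667254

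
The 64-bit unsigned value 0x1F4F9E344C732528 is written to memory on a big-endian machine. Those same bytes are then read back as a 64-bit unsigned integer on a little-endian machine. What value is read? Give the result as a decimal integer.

Stored big-endian, the bytes at ascending addresses are 1F 4F 9E 34 4C 73 25 28.
Read back as little-endian, the first byte is least significant, giving 0x2825734C349E4F1F.
0x2825734C349E4F1F = 2892845106792910623.

2892845106792910623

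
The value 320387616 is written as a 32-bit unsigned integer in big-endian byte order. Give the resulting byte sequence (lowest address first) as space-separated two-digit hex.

13 18 BA 20

320387616 in hexadecimal, padded to 32 bits, is 0x1318BA20.
Split into bytes (most-significant first): 13 18 BA 20.
In big-endian order the high byte comes first in memory.
So the memory order matches the most-significant-first order: 13 18 BA 20.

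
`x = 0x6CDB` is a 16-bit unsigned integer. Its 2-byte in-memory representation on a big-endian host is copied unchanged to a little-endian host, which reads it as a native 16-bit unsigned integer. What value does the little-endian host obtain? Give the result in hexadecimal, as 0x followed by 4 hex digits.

Stored big-endian, the bytes at ascending addresses are 6C DB.
Read back as little-endian, the first byte is least significant, giving 0xDB6C.

0xDB6C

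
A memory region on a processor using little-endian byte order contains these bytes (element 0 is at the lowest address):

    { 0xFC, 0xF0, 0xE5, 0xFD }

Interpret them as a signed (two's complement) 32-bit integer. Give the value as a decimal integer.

-35262212

Little-endian: lowest address holds the least-significant byte.
Reassemble most-significant byte first: FD E5 F0 FC → 0xFDE5F0FC.
Top bit is set, so as a signed 32-bit value this is 0xFDE5F0FC − 2^32 = -35262212.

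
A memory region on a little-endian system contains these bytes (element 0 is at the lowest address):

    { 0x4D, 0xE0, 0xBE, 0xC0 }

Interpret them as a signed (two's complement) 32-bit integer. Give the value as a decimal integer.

Little-endian stores the least-significant byte at the lowest address.
Reassemble most-significant byte first: C0 BE E0 4D → 0xC0BEE04D.
Top bit is set, so as a signed 32-bit value this is 0xC0BEE04D − 2^32 = -1061232563.

-1061232563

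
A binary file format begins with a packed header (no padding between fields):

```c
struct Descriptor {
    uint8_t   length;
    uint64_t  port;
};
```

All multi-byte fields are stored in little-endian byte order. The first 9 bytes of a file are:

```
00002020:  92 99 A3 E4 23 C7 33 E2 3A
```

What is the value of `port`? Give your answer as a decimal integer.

`port` follows `length` (1 byte), so it starts at byte offset 1 and occupies 8 bytes.
Bytes at offsets 1..8: 99 A3 E4 23 C7 33 E2 3A.
In little-endian order the low byte comes first in memory.
Reassemble most-significant byte first: 3A E2 33 C7 23 E4 A3 99 → 0x3AE233C723E4A399.
0x3AE233C723E4A399 = 4243010729330123673.

4243010729330123673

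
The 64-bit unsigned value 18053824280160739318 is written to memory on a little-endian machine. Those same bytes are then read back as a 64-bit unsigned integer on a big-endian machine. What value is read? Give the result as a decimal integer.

17771007937763970298

18053824280160739318 in 64-bit hexadecimal is 0xFA8C1187904D9FF6.
Stored little-endian, the bytes at ascending addresses are F6 9F 4D 90 87 11 8C FA.
Read back as big-endian, the last byte is least significant, giving 0xF69F4D9087118CFA.
0xF69F4D9087118CFA = 17771007937763970298.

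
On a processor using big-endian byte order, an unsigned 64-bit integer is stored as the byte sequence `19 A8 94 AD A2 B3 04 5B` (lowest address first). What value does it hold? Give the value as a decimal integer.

1848891120515482715

Big-endian: lowest address holds the most-significant byte.
The bytes are already most-significant first: 0x19A894ADA2B3045B.
0x19A894ADA2B3045B = 1848891120515482715.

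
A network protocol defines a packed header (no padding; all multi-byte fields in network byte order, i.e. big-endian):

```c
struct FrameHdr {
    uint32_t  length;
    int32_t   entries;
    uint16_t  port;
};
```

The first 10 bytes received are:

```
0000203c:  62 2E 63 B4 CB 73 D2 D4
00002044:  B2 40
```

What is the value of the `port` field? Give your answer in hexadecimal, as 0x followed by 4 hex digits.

0xB240

`port` follows `length` (4 B), `entries` (4 B), so it starts at offset 4 + 4 = 8 and occupies 2 bytes.
Bytes at offsets 8..9: B2 40.
Big-endian stores the most-significant byte at the lowest address.
The bytes are already most-significant first: 0xB240.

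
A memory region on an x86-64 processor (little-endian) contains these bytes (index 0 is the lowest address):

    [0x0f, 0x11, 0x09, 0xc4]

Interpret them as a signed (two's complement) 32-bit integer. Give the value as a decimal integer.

Little-endian: lowest address holds the least-significant byte.
Reassemble most-significant byte first: C4 09 11 0F → 0xC409110F.
Top bit is set, so as a signed 32-bit value this is 0xC409110F − 2^32 = -1006038769.

-1006038769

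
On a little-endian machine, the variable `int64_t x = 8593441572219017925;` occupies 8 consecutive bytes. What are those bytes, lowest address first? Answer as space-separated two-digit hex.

C5 5A 30 76 94 09 42 77

8593441572219017925 in hexadecimal, padded to 64 bits, is 0x7742099476305AC5.
Split into bytes (most-significant first): 77 42 09 94 76 30 5A C5.
Little-endian stores the least-significant byte at the lowest address.
So at ascending addresses the bytes are C5 5A 30 76 94 09 42 77.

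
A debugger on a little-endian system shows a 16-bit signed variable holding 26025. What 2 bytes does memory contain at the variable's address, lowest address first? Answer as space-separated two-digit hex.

26025 in hexadecimal, padded to 16 bits, is 0x65A9.
Split into bytes (most-significant first): 65 A9.
Little-endian: lowest address holds the least-significant byte.
So at ascending addresses the bytes are A9 65.

A9 65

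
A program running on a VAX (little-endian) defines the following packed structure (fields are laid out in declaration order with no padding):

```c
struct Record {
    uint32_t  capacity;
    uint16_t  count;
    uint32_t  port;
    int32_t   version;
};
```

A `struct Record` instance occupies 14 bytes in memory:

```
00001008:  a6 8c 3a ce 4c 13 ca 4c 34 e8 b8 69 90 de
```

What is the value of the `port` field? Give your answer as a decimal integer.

3895741642

`port` follows `capacity` (4 B), `count` (2 B), so it starts at offset 4 + 2 = 6 and occupies 4 bytes.
Bytes at offsets 6..9: CA 4C 34 E8.
In little-endian order the low byte comes first in memory.
Reassemble most-significant byte first: E8 34 4C CA → 0xE8344CCA.
0xE8344CCA = 3895741642.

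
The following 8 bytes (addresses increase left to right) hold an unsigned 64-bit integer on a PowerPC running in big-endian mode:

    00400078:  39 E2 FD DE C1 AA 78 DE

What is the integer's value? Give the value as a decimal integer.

4171175338072242398

Big-endian: lowest address holds the most-significant byte.
The bytes are already most-significant first: 0x39E2FDDEC1AA78DE.
0x39E2FDDEC1AA78DE = 4171175338072242398.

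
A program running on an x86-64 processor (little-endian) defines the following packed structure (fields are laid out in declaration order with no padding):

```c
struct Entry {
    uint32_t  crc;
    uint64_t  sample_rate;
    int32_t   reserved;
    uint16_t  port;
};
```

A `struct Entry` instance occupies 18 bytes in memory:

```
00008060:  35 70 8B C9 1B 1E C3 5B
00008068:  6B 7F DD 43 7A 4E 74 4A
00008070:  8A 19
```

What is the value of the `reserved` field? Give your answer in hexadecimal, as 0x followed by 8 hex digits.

0x4A744E7A

`reserved` follows `crc` (4 B), `sample_rate` (8 B), so it starts at offset 4 + 8 = 12 and occupies 4 bytes.
Bytes at offsets 12..15: 7A 4E 74 4A.
Little-endian: lowest address holds the least-significant byte.
Reassemble most-significant byte first: 4A 74 4E 7A → 0x4A744E7A.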